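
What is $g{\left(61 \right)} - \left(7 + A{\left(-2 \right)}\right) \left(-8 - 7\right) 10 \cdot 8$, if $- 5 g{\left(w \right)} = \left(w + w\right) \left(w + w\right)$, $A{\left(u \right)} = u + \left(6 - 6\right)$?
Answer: $\frac{15116}{5} \approx 3023.2$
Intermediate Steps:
$A{\left(u \right)} = u$ ($A{\left(u \right)} = u + \left(6 - 6\right) = u + 0 = u$)
$g{\left(w \right)} = - \frac{4 w^{2}}{5}$ ($g{\left(w \right)} = - \frac{\left(w + w\right) \left(w + w\right)}{5} = - \frac{2 w 2 w}{5} = - \frac{4 w^{2}}{5}$)
$g{\left(61 \right)} - \left(7 + A{\left(-2 \right)}\right) \left(-8 - 7\right) 10 \cdot 8 = - \frac{4 \cdot 61^{2}}{5} - \left(7 - 2\right) \left(-8 - 7\right) 10 \cdot 8 = \left(- \frac{4}{5}\right) 3721 - 5 \left(-15\right) 10 \cdot 8 = - \frac{14884}{5} - \left(-75\right) 10 \cdot 8 = - \frac{14884}{5} - \left(-750\right) 8 = - \frac{14884}{5} - -6000 = - \frac{14884}{5} + 6000 = \frac{15116}{5}$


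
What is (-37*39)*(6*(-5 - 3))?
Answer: 69264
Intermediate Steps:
(-37*39)*(6*(-5 - 3)) = -8658*(-8) = -1443*(-48) = 69264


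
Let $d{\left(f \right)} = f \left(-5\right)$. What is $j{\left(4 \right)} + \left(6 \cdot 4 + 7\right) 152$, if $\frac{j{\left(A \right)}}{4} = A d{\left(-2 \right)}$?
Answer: $4872$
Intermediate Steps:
$d{\left(f \right)} = - 5 f$
$j{\left(A \right)} = 40 A$ ($j{\left(A \right)} = 4 A \left(\left(-5\right) \left(-2\right)\right) = 4 A 10 = 4 \cdot 10 A = 40 A$)
$j{\left(4 \right)} + \left(6 \cdot 4 + 7\right) 152 = 40 \cdot 4 + \left(6 \cdot 4 + 7\right) 152 = 160 + \left(24 + 7\right) 152 = 160 + 31 \cdot 152 = 160 + 4712 = 4872$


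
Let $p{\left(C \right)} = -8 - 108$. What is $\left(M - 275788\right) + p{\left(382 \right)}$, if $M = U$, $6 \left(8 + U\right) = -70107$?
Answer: $- \frac{575193}{2} \approx -2.876 \cdot 10^{5}$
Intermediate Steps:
$U = - \frac{23385}{2}$ ($U = -8 + \frac{1}{6} \left(-70107\right) = -8 - \frac{23369}{2} = - \frac{23385}{2} \approx -11693.0$)
$M = - \frac{23385}{2} \approx -11693.0$
$p{\left(C \right)} = -116$ ($p{\left(C \right)} = -8 - 108 = -116$)
$\left(M - 275788\right) + p{\left(382 \right)} = \left(- \frac{23385}{2} - 275788\right) - 116 = - \frac{574961}{2} - 116 = - \frac{575193}{2}$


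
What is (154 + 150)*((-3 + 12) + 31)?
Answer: 12160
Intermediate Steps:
(154 + 150)*((-3 + 12) + 31) = 304*(9 + 31) = 304*40 = 12160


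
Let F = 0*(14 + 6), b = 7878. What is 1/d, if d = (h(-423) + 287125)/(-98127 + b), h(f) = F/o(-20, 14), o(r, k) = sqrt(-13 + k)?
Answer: -90249/287125 ≈ -0.31432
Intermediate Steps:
F = 0 (F = 0*20 = 0)
h(f) = 0 (h(f) = 0/(sqrt(-13 + 14)) = 0/(sqrt(1)) = 0/1 = 0*1 = 0)
d = -287125/90249 (d = (0 + 287125)/(-98127 + 7878) = 287125/(-90249) = 287125*(-1/90249) = -287125/90249 ≈ -3.1815)
1/d = 1/(-287125/90249) = -90249/287125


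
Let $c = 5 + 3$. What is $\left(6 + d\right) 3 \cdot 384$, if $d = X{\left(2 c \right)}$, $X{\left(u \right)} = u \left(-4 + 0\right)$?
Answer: $-66816$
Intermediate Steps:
$c = 8$
$X{\left(u \right)} = - 4 u$ ($X{\left(u \right)} = u \left(-4\right) = - 4 u$)
$d = -64$ ($d = - 4 \cdot 2 \cdot 8 = \left(-4\right) 16 = -64$)
$\left(6 + d\right) 3 \cdot 384 = \left(6 - 64\right) 3 \cdot 384 = \left(-58\right) 3 \cdot 384 = \left(-174\right) 384 = -66816$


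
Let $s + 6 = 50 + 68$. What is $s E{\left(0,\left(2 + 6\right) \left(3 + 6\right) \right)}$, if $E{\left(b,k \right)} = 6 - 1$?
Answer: $560$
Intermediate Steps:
$s = 112$ ($s = -6 + \left(50 + 68\right) = -6 + 118 = 112$)
$E{\left(b,k \right)} = 5$ ($E{\left(b,k \right)} = 6 - 1 = 5$)
$s E{\left(0,\left(2 + 6\right) \left(3 + 6\right) \right)} = 112 \cdot 5 = 560$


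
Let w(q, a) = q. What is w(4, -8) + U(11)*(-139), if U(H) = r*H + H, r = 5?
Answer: -9170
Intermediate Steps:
U(H) = 6*H (U(H) = 5*H + H = 6*H)
w(4, -8) + U(11)*(-139) = 4 + (6*11)*(-139) = 4 + 66*(-139) = 4 - 9174 = -9170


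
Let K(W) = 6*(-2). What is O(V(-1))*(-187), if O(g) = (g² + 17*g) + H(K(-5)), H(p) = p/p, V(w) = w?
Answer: 2805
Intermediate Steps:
K(W) = -12
H(p) = 1
O(g) = 1 + g² + 17*g (O(g) = (g² + 17*g) + 1 = 1 + g² + 17*g)
O(V(-1))*(-187) = (1 + (-1)² + 17*(-1))*(-187) = (1 + 1 - 17)*(-187) = -15*(-187) = 2805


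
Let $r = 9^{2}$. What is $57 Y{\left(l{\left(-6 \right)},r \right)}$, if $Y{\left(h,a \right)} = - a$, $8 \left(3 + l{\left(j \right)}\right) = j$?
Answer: $-4617$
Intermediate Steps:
$l{\left(j \right)} = -3 + \frac{j}{8}$
$r = 81$
$57 Y{\left(l{\left(-6 \right)},r \right)} = 57 \left(\left(-1\right) 81\right) = 57 \left(-81\right) = -4617$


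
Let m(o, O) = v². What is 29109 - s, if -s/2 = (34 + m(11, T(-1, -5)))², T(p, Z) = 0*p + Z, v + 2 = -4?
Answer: 38909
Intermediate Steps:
v = -6 (v = -2 - 4 = -6)
T(p, Z) = Z (T(p, Z) = 0 + Z = Z)
m(o, O) = 36 (m(o, O) = (-6)² = 36)
s = -9800 (s = -2*(34 + 36)² = -2*70² = -2*4900 = -9800)
29109 - s = 29109 - 1*(-9800) = 29109 + 9800 = 38909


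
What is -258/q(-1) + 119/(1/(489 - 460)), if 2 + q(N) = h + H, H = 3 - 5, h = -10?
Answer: 24286/7 ≈ 3469.4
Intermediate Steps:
H = -2
q(N) = -14 (q(N) = -2 + (-10 - 2) = -2 - 12 = -14)
-258/q(-1) + 119/(1/(489 - 460)) = -258/(-14) + 119/(1/(489 - 460)) = -258*(-1/14) + 119/(1/29) = 129/7 + 119/(1/29) = 129/7 + 119*29 = 129/7 + 3451 = 24286/7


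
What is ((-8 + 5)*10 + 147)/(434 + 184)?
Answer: 39/206 ≈ 0.18932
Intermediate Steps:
((-8 + 5)*10 + 147)/(434 + 184) = (-3*10 + 147)/618 = (-30 + 147)*(1/618) = 117*(1/618) = 39/206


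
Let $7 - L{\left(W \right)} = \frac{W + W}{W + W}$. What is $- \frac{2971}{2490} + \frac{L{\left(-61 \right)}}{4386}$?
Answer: $- \frac{2169311}{1820190} \approx -1.1918$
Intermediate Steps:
$L{\left(W \right)} = 6$ ($L{\left(W \right)} = 7 - \frac{W + W}{W + W} = 7 - \frac{2 W}{2 W} = 7 - 2 W \frac{1}{2 W} = 7 - 1 = 6$)
$- \frac{2971}{2490} + \frac{L{\left(-61 \right)}}{4386} = - \frac{2971}{2490} + \frac{6}{4386} = \left(-2971\right) \frac{1}{2490} + 6 \cdot \frac{1}{4386} = - \frac{2971}{2490} + \frac{1}{731} = - \frac{2169311}{1820190}$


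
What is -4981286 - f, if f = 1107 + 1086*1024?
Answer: -6094457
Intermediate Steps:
f = 1113171 (f = 1107 + 1112064 = 1113171)
-4981286 - f = -4981286 - 1*1113171 = -4981286 - 1113171 = -6094457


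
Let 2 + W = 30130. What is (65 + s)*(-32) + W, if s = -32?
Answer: 29072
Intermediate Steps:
W = 30128 (W = -2 + 30130 = 30128)
(65 + s)*(-32) + W = (65 - 32)*(-32) + 30128 = 33*(-32) + 30128 = -1056 + 30128 = 29072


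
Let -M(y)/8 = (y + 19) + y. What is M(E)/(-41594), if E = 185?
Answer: 1556/20797 ≈ 0.074818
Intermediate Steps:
M(y) = -152 - 16*y (M(y) = -8*((y + 19) + y) = -8*((19 + y) + y) = -8*(19 + 2*y) = -152 - 16*y)
M(E)/(-41594) = (-152 - 16*185)/(-41594) = (-152 - 2960)*(-1/41594) = -3112*(-1/41594) = 1556/20797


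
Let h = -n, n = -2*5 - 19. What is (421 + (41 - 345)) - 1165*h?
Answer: -33668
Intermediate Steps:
n = -29 (n = -10 - 19 = -29)
h = 29 (h = -1*(-29) = 29)
(421 + (41 - 345)) - 1165*h = (421 + (41 - 345)) - 1165*29 = (421 - 304) - 33785 = 117 - 33785 = -33668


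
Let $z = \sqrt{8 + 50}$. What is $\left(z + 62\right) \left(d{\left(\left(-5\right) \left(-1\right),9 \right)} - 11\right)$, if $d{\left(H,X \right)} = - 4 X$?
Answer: $-2914 - 47 \sqrt{58} \approx -3271.9$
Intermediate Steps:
$z = \sqrt{58} \approx 7.6158$
$\left(z + 62\right) \left(d{\left(\left(-5\right) \left(-1\right),9 \right)} - 11\right) = \left(\sqrt{58} + 62\right) \left(\left(-4\right) 9 - 11\right) = \left(62 + \sqrt{58}\right) \left(-36 - 11\right) = \left(62 + \sqrt{58}\right) \left(-47\right) = -2914 - 47 \sqrt{58}$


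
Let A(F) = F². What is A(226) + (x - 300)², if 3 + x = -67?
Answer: 187976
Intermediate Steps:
x = -70 (x = -3 - 67 = -70)
A(226) + (x - 300)² = 226² + (-70 - 300)² = 51076 + (-370)² = 51076 + 136900 = 187976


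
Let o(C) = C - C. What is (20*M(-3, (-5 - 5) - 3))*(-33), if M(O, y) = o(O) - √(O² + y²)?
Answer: 660*√178 ≈ 8805.5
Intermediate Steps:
o(C) = 0
M(O, y) = -√(O² + y²) (M(O, y) = 0 - √(O² + y²) = -√(O² + y²))
(20*M(-3, (-5 - 5) - 3))*(-33) = (20*(-√((-3)² + ((-5 - 5) - 3)²)))*(-33) = (20*(-√(9 + (-10 - 3)²)))*(-33) = (20*(-√(9 + (-13)²)))*(-33) = (20*(-√(9 + 169)))*(-33) = (20*(-√178))*(-33) = -20*√178*(-33) = 660*√178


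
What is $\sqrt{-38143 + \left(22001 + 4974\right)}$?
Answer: $4 i \sqrt{698} \approx 105.68 i$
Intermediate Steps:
$\sqrt{-38143 + \left(22001 + 4974\right)} = \sqrt{-38143 + 26975} = \sqrt{-11168} = 4 i \sqrt{698}$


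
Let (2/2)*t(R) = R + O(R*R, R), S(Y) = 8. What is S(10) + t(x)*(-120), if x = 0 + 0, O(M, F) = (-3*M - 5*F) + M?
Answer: 8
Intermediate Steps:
O(M, F) = -5*F - 2*M (O(M, F) = (-5*F - 3*M) + M = -5*F - 2*M)
x = 0
t(R) = -4*R - 2*R² (t(R) = R + (-5*R - 2*R*R) = R + (-5*R - 2*R²) = -4*R - 2*R²)
S(10) + t(x)*(-120) = 8 + (2*0*(-2 - 1*0))*(-120) = 8 + (2*0*(-2 + 0))*(-120) = 8 + (2*0*(-2))*(-120) = 8 + 0*(-120) = 8 + 0 = 8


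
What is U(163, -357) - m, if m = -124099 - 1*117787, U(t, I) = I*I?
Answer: 369335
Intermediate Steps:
U(t, I) = I**2
m = -241886 (m = -124099 - 117787 = -241886)
U(163, -357) - m = (-357)**2 - 1*(-241886) = 127449 + 241886 = 369335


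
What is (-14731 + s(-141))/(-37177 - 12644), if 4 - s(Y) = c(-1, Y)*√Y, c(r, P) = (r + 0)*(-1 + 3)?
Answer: 4909/16607 - 2*I*√141/49821 ≈ 0.2956 - 0.00047668*I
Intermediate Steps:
c(r, P) = 2*r (c(r, P) = r*2 = 2*r)
s(Y) = 4 + 2*√Y (s(Y) = 4 - 2*(-1)*√Y = 4 - (-2)*√Y = 4 + 2*√Y)
(-14731 + s(-141))/(-37177 - 12644) = (-14731 + (4 + 2*√(-141)))/(-37177 - 12644) = (-14731 + (4 + 2*(I*√141)))/(-49821) = (-14731 + (4 + 2*I*√141))*(-1/49821) = (-14727 + 2*I*√141)*(-1/49821) = 4909/16607 - 2*I*√141/49821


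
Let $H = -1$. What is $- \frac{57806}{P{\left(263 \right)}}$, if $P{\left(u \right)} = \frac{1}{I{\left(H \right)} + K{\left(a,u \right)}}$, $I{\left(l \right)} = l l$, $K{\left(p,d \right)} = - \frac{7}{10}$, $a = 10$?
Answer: $- \frac{86709}{5} \approx -17342.0$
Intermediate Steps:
$K{\left(p,d \right)} = - \frac{7}{10}$ ($K{\left(p,d \right)} = \left(-7\right) \frac{1}{10} = - \frac{7}{10}$)
$I{\left(l \right)} = l^{2}$
$P{\left(u \right)} = \frac{10}{3}$ ($P{\left(u \right)} = \frac{1}{\left(-1\right)^{2} - \frac{7}{10}} = \frac{1}{1 - \frac{7}{10}} = \frac{1}{\frac{3}{10}} = \frac{10}{3}$)
$- \frac{57806}{P{\left(263 \right)}} = - \frac{57806}{\frac{10}{3}} = \left(-57806\right) \frac{3}{10} = - \frac{86709}{5}$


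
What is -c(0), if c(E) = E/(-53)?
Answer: 0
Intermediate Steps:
c(E) = -E/53 (c(E) = E*(-1/53) = -E/53)
-c(0) = -(-1)*0/53 = -1*0 = 0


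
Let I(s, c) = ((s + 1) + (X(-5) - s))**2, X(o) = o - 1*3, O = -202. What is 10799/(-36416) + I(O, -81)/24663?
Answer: -264551353/898127808 ≈ -0.29456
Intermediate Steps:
X(o) = -3 + o (X(o) = o - 3 = -3 + o)
I(s, c) = 49 (I(s, c) = ((s + 1) + ((-3 - 5) - s))**2 = ((1 + s) + (-8 - s))**2 = (-7)**2 = 49)
10799/(-36416) + I(O, -81)/24663 = 10799/(-36416) + 49/24663 = 10799*(-1/36416) + 49*(1/24663) = -10799/36416 + 49/24663 = -264551353/898127808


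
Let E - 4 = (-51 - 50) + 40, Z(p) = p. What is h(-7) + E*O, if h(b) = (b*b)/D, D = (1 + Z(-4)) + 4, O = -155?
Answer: 8884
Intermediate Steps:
D = 1 (D = (1 - 4) + 4 = -3 + 4 = 1)
E = -57 (E = 4 + ((-51 - 50) + 40) = 4 + (-101 + 40) = 4 - 61 = -57)
h(b) = b² (h(b) = (b*b)/1 = b²*1 = b²)
h(-7) + E*O = (-7)² - 57*(-155) = 49 + 8835 = 8884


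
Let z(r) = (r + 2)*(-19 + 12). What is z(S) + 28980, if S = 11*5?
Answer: 28581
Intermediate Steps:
S = 55
z(r) = -14 - 7*r (z(r) = (2 + r)*(-7) = -14 - 7*r)
z(S) + 28980 = (-14 - 7*55) + 28980 = (-14 - 385) + 28980 = -399 + 28980 = 28581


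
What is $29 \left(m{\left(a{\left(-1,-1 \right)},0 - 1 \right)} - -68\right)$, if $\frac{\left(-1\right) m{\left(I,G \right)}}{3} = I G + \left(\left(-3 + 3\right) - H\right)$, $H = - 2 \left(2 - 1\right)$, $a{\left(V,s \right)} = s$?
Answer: $1711$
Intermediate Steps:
$H = -2$ ($H = \left(-2\right) 1 = -2$)
$m{\left(I,G \right)} = -6 - 3 G I$ ($m{\left(I,G \right)} = - 3 \left(I G + \left(\left(-3 + 3\right) - -2\right)\right) = - 3 \left(G I + \left(0 + 2\right)\right) = - 3 \left(G I + 2\right) = - 3 \left(2 + G I\right) = -6 - 3 G I$)
$29 \left(m{\left(a{\left(-1,-1 \right)},0 - 1 \right)} - -68\right) = 29 \left(\left(-6 - 3 \left(0 - 1\right) \left(-1\right)\right) - -68\right) = 29 \left(\left(-6 - \left(-3\right) \left(-1\right)\right) + \left(-11 + 79\right)\right) = 29 \left(\left(-6 - 3\right) + 68\right) = 29 \left(-9 + 68\right) = 29 \cdot 59 = 1711$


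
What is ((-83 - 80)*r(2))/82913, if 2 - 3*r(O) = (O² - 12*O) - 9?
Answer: -5053/248739 ≈ -0.020314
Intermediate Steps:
r(O) = 11/3 + 4*O - O²/3 (r(O) = ⅔ - ((O² - 12*O) - 9)/3 = ⅔ - (-9 + O² - 12*O)/3 = ⅔ + (3 + 4*O - O²/3) = 11/3 + 4*O - O²/3)
((-83 - 80)*r(2))/82913 = ((-83 - 80)*(11/3 + 4*2 - ⅓*2²))/82913 = -163*(11/3 + 8 - ⅓*4)*(1/82913) = -163*(11/3 + 8 - 4/3)*(1/82913) = -163*31/3*(1/82913) = -5053/3*1/82913 = -5053/248739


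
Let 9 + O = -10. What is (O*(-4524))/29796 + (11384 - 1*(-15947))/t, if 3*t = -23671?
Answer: -2617942/4521161 ≈ -0.57904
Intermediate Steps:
O = -19 (O = -9 - 10 = -19)
t = -23671/3 (t = (1/3)*(-23671) = -23671/3 ≈ -7890.3)
(O*(-4524))/29796 + (11384 - 1*(-15947))/t = -19*(-4524)/29796 + (11384 - 1*(-15947))/(-23671/3) = 85956*(1/29796) + (11384 + 15947)*(-3/23671) = 551/191 + 27331*(-3/23671) = 551/191 - 81993/23671 = -2617942/4521161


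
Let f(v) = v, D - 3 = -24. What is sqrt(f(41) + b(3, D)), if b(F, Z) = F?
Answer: 2*sqrt(11) ≈ 6.6332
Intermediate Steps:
D = -21 (D = 3 - 24 = -21)
sqrt(f(41) + b(3, D)) = sqrt(41 + 3) = sqrt(44) = 2*sqrt(11)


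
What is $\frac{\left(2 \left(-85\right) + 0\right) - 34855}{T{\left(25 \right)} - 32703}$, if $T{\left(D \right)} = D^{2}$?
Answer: $\frac{35025}{32078} \approx 1.0919$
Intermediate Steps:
$\frac{\left(2 \left(-85\right) + 0\right) - 34855}{T{\left(25 \right)} - 32703} = \frac{\left(2 \left(-85\right) + 0\right) - 34855}{25^{2} - 32703} = \frac{\left(-170 + 0\right) - 34855}{625 - 32703} = \frac{-170 - 34855}{-32078} = \left(-35025\right) \left(- \frac{1}{32078}\right) = \frac{35025}{32078}$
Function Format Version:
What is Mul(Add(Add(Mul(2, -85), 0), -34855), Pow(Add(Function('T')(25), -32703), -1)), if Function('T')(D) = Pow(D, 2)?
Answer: Rational(35025, 32078) ≈ 1.0919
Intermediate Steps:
Mul(Add(Add(Mul(2, -85), 0), -34855), Pow(Add(Function('T')(25), -32703), -1)) = Mul(Add(Add(Mul(2, -85), 0), -34855), Pow(Add(Pow(25, 2), -32703), -1)) = Mul(Add(Add(-170, 0), -34855), Pow(Add(625, -32703), -1)) = Mul(Add(-170, -34855), Pow(-32078, -1)) = Mul(-35025, Rational(-1, 32078)) = Rational(35025, 32078)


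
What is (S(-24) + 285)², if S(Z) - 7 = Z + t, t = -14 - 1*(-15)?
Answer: 72361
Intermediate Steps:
t = 1 (t = -14 + 15 = 1)
S(Z) = 8 + Z (S(Z) = 7 + (Z + 1) = 7 + (1 + Z) = 8 + Z)
(S(-24) + 285)² = ((8 - 24) + 285)² = (-16 + 285)² = 269² = 72361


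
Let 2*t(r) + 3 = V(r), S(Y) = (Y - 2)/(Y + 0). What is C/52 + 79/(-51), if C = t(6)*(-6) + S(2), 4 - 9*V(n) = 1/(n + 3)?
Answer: -643/459 ≈ -1.4009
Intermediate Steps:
V(n) = 4/9 - 1/(9*(3 + n)) (V(n) = 4/9 - 1/(9*(n + 3)) = 4/9 - 1/(9*(3 + n)))
S(Y) = (-2 + Y)/Y
t(r) = -3/2 + (11 + 4*r)/(18*(3 + r)) (t(r) = -3/2 + ((11 + 4*r)/(9*(3 + r)))/2 = -3/2 + (11 + 4*r)/(18*(3 + r)))
C = 208/27 (C = ((-70 - 23*6)/(18*(3 + 6)))*(-6) + (-2 + 2)/2 = ((1/18)*(-70 - 138)/9)*(-6) + (½)*0 = ((1/18)*(⅑)*(-208))*(-6) + 0 = -104/81*(-6) + 0 = 208/27 + 0 = 208/27 ≈ 7.7037)
C/52 + 79/(-51) = (208/27)/52 + 79/(-51) = (208/27)*(1/52) + 79*(-1/51) = 4/27 - 79/51 = -643/459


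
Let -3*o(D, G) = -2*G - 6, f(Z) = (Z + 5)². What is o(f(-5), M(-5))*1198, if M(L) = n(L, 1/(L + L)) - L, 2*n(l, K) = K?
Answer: 31747/5 ≈ 6349.4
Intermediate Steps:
n(l, K) = K/2
f(Z) = (5 + Z)²
M(L) = -L + 1/(4*L) (M(L) = 1/(2*(L + L)) - L = 1/(2*((2*L))) - L = (1/(2*L))/2 - L = 1/(4*L) - L = -L + 1/(4*L))
o(D, G) = 2 + 2*G/3 (o(D, G) = -(-2*G - 6)/3 = -(-6 - 2*G)/3 = 2 + 2*G/3)
o(f(-5), M(-5))*1198 = (2 + 2*(-1*(-5) + (¼)/(-5))/3)*1198 = (2 + 2*(5 + (¼)*(-⅕))/3)*1198 = (2 + 2*(5 - 1/20)/3)*1198 = (2 + (⅔)*(99/20))*1198 = (2 + 33/10)*1198 = (53/10)*1198 = 31747/5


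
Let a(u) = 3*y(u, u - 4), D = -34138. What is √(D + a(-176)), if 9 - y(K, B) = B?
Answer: I*√33571 ≈ 183.22*I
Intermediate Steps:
y(K, B) = 9 - B
a(u) = 39 - 3*u (a(u) = 3*(9 - (u - 4)) = 3*(9 - (-4 + u)) = 3*(9 + (4 - u)) = 3*(13 - u) = 39 - 3*u)
√(D + a(-176)) = √(-34138 + (39 - 3*(-176))) = √(-34138 + (39 + 528)) = √(-34138 + 567) = √(-33571) = I*√33571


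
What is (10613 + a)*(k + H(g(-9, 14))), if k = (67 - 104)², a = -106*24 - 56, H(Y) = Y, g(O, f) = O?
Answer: 10897680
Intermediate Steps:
a = -2600 (a = -2544 - 56 = -2600)
k = 1369 (k = (-37)² = 1369)
(10613 + a)*(k + H(g(-9, 14))) = (10613 - 2600)*(1369 - 9) = 8013*1360 = 10897680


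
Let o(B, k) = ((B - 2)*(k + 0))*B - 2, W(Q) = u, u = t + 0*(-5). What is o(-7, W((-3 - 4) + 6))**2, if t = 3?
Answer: 34969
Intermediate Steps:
u = 3 (u = 3 + 0*(-5) = 3 + 0 = 3)
W(Q) = 3
o(B, k) = -2 + B*k*(-2 + B) (o(B, k) = ((-2 + B)*k)*B - 2 = (k*(-2 + B))*B - 2 = B*k*(-2 + B) - 2 = -2 + B*k*(-2 + B))
o(-7, W((-3 - 4) + 6))**2 = (-2 + 3*(-7)**2 - 2*(-7)*3)**2 = (-2 + 3*49 + 42)**2 = (-2 + 147 + 42)**2 = 187**2 = 34969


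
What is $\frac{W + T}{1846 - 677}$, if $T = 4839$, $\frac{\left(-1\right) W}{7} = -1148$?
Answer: $\frac{12875}{1169} \approx 11.014$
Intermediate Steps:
$W = 8036$ ($W = \left(-7\right) \left(-1148\right) = 8036$)
$\frac{W + T}{1846 - 677} = \frac{8036 + 4839}{1846 - 677} = \frac{12875}{1846 - 677} = \frac{12875}{1169}$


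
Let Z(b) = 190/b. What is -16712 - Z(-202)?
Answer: -1687817/101 ≈ -16711.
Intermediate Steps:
-16712 - Z(-202) = -16712 - 190/(-202) = -16712 - 190*(-1)/202 = -16712 - 1*(-95/101) = -16712 + 95/101 = -1687817/101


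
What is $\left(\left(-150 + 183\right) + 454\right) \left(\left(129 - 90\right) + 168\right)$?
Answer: $100809$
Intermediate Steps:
$\left(\left(-150 + 183\right) + 454\right) \left(\left(129 - 90\right) + 168\right) = \left(33 + 454\right) \left(39 + 168\right) = 487 \cdot 207 = 100809$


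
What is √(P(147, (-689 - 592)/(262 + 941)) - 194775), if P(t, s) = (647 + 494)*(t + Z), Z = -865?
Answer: I*√1014013 ≈ 1007.0*I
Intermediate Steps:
P(t, s) = -986965 + 1141*t (P(t, s) = (647 + 494)*(t - 865) = 1141*(-865 + t) = -986965 + 1141*t)
√(P(147, (-689 - 592)/(262 + 941)) - 194775) = √((-986965 + 1141*147) - 194775) = √((-986965 + 167727) - 194775) = √(-819238 - 194775) = √(-1014013) = I*√1014013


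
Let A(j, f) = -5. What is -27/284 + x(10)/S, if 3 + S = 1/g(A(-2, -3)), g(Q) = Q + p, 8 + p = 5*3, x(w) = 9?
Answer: -5247/1420 ≈ -3.6951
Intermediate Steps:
p = 7 (p = -8 + 5*3 = -8 + 15 = 7)
g(Q) = 7 + Q (g(Q) = Q + 7 = 7 + Q)
S = -5/2 (S = -3 + 1/(7 - 5) = -3 + 1/2 = -3 + ½ = -5/2 ≈ -2.5000)
-27/284 + x(10)/S = -27/284 + 9/(-5/2) = -27*1/284 + 9*(-⅖) = -27/284 - 18/5 = -5247/1420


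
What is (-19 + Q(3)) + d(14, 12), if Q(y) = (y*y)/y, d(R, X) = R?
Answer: -2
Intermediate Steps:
Q(y) = y (Q(y) = y**2/y = y)
(-19 + Q(3)) + d(14, 12) = (-19 + 3) + 14 = -16 + 14 = -2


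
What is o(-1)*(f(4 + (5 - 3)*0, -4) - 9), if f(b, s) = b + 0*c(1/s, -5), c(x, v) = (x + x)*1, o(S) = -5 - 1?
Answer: 30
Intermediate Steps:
o(S) = -6
c(x, v) = 2*x (c(x, v) = (2*x)*1 = 2*x)
f(b, s) = b (f(b, s) = b + 0*(2/s) = b + 0 = b)
o(-1)*(f(4 + (5 - 3)*0, -4) - 9) = -6*((4 + (5 - 3)*0) - 9) = -6*((4 + 2*0) - 9) = -6*((4 + 0) - 9) = -6*(4 - 9) = -6*(-5) = 30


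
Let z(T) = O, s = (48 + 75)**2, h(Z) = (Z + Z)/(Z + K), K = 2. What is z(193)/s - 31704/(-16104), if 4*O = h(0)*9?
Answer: 1321/671 ≈ 1.9687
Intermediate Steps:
h(Z) = 2*Z/(2 + Z) (h(Z) = (Z + Z)/(Z + 2) = (2*Z)/(2 + Z) = 2*Z/(2 + Z))
s = 15129 (s = 123**2 = 15129)
O = 0 (O = ((2*0/(2 + 0))*9)/4 = ((2*0/2)*9)/4 = ((2*0*(1/2))*9)/4 = (0*9)/4 = (1/4)*0 = 0)
z(T) = 0
z(193)/s - 31704/(-16104) = 0/15129 - 31704/(-16104) = 0*(1/15129) - 31704*(-1/16104) = 0 + 1321/671 = 1321/671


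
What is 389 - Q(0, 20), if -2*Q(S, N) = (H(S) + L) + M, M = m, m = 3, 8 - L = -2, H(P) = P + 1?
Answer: 396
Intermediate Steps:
H(P) = 1 + P
L = 10 (L = 8 - 1*(-2) = 8 + 2 = 10)
M = 3
Q(S, N) = -7 - S/2 (Q(S, N) = -(((1 + S) + 10) + 3)/2 = -((11 + S) + 3)/2 = -(14 + S)/2 = -7 - S/2)
389 - Q(0, 20) = 389 - (-7 - ½*0) = 389 - (-7 + 0) = 389 - 1*(-7) = 389 + 7 = 396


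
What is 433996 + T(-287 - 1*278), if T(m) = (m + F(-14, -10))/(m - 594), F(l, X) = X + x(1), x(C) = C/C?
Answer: 503001938/1159 ≈ 4.3400e+5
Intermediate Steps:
x(C) = 1
F(l, X) = 1 + X (F(l, X) = X + 1 = 1 + X)
T(m) = (-9 + m)/(-594 + m) (T(m) = (m + (1 - 10))/(m - 594) = (m - 9)/(-594 + m) = (-9 + m)/(-594 + m))
433996 + T(-287 - 1*278) = 433996 + (-9 + (-287 - 1*278))/(-594 + (-287 - 1*278)) = 433996 + (-9 + (-287 - 278))/(-594 + (-287 - 278)) = 433996 + (-9 - 565)/(-594 - 565) = 433996 - 574/(-1159) = 433996 - 1/1159*(-574) = 433996 + 574/1159 = 503001938/1159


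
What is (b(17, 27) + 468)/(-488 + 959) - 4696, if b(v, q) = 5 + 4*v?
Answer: -2211275/471 ≈ -4694.9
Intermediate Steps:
(b(17, 27) + 468)/(-488 + 959) - 4696 = ((5 + 4*17) + 468)/(-488 + 959) - 4696 = ((5 + 68) + 468)/471 - 4696 = (73 + 468)*(1/471) - 4696 = 541*(1/471) - 4696 = 541/471 - 4696 = -2211275/471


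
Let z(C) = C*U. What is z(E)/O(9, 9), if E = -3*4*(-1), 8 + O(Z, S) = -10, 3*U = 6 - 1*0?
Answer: -4/3 ≈ -1.3333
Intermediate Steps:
U = 2 (U = (6 - 1*0)/3 = (6 + 0)/3 = (⅓)*6 = 2)
O(Z, S) = -18 (O(Z, S) = -8 - 10 = -18)
E = 12 (E = -12*(-1) = 12)
z(C) = 2*C (z(C) = C*2 = 2*C)
z(E)/O(9, 9) = (2*12)/(-18) = 24*(-1/18) = -4/3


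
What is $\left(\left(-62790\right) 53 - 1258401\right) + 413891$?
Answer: $-4172380$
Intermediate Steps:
$\left(\left(-62790\right) 53 - 1258401\right) + 413891 = \left(-3327870 - 1258401\right) + 413891 = -4586271 + 413891 = -4172380$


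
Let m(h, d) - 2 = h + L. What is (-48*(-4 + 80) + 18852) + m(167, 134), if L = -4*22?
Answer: 15285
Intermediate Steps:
L = -88
m(h, d) = -86 + h (m(h, d) = 2 + (h - 88) = 2 + (-88 + h) = -86 + h)
(-48*(-4 + 80) + 18852) + m(167, 134) = (-48*(-4 + 80) + 18852) + (-86 + 167) = (-48*76 + 18852) + 81 = (-3648 + 18852) + 81 = 15204 + 81 = 15285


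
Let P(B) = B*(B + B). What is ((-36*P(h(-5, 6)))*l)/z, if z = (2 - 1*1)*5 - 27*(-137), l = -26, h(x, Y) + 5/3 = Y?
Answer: 4394/463 ≈ 9.4903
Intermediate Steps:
h(x, Y) = -5/3 + Y
P(B) = 2*B² (P(B) = B*(2*B) = 2*B²)
z = 3704 (z = (2 - 1)*5 + 3699 = 1*5 + 3699 = 5 + 3699 = 3704)
((-36*P(h(-5, 6)))*l)/z = (-72*(-5/3 + 6)²*(-26))/3704 = (-72*(13/3)²*(-26))*(1/3704) = (-72*169/9*(-26))*(1/3704) = (-36*338/9*(-26))*(1/3704) = -1352*(-26)*(1/3704) = 35152*(1/3704) = 4394/463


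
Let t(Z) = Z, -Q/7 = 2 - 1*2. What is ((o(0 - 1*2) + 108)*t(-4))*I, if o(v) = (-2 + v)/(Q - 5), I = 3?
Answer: -6528/5 ≈ -1305.6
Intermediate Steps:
Q = 0 (Q = -7*(2 - 1*2) = -7*(2 - 2) = -7*0 = 0)
o(v) = ⅖ - v/5 (o(v) = (-2 + v)/(0 - 5) = (-2 + v)/(-5) = (-2 + v)*(-⅕) = ⅖ - v/5)
((o(0 - 1*2) + 108)*t(-4))*I = (((⅖ - (0 - 1*2)/5) + 108)*(-4))*3 = (((⅖ - (0 - 2)/5) + 108)*(-4))*3 = (((⅖ - ⅕*(-2)) + 108)*(-4))*3 = (((⅖ + ⅖) + 108)*(-4))*3 = ((⅘ + 108)*(-4))*3 = ((544/5)*(-4))*3 = -2176/5*3 = -6528/5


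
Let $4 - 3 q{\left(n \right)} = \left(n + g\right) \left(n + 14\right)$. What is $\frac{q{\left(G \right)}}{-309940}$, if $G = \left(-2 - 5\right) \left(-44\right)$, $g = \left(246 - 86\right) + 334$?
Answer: $\frac{4304}{15497} \approx 0.27773$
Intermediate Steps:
$g = 494$ ($g = 160 + 334 = 494$)
$G = 308$ ($G = \left(-2 - 5\right) \left(-44\right) = \left(-7\right) \left(-44\right) = 308$)
$q{\left(n \right)} = \frac{4}{3} - \frac{\left(14 + n\right) \left(494 + n\right)}{3}$ ($q{\left(n \right)} = \frac{4}{3} - \frac{\left(n + 494\right) \left(n + 14\right)}{3} = \frac{4}{3} - \frac{\left(494 + n\right) \left(14 + n\right)}{3} = \frac{4}{3} - \frac{\left(14 + n\right) \left(494 + n\right)}{3}$)
$\frac{q{\left(G \right)}}{-309940} = \frac{-2304 - \frac{156464}{3} - \frac{308^{2}}{3}}{-309940} = \left(-2304 - \frac{156464}{3} - \frac{94864}{3}\right) \left(- \frac{1}{309940}\right) = \left(-86080\right) \left(- \frac{1}{309940}\right) = \frac{4304}{15497}$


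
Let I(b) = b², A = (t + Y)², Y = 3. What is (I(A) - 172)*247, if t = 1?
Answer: 20748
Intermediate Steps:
A = 16 (A = (1 + 3)² = 4² = 16)
(I(A) - 172)*247 = (16² - 172)*247 = (256 - 172)*247 = 84*247 = 20748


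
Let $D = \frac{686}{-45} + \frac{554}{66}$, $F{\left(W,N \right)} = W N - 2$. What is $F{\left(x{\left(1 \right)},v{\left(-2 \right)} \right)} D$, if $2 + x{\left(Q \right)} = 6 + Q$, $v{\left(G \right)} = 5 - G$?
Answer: $- \frac{3391}{15} \approx -226.07$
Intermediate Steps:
$x{\left(Q \right)} = 4 + Q$ ($x{\left(Q \right)} = -2 + \left(6 + Q\right) = 4 + Q$)
$F{\left(W,N \right)} = -2 + N W$ ($F{\left(W,N \right)} = N W - 2 = -2 + N W$)
$D = - \frac{3391}{495}$ ($D = 686 \left(- \frac{1}{45}\right) + 554 \cdot \frac{1}{66} = - \frac{686}{45} + \frac{277}{33} = - \frac{3391}{495} \approx -6.8505$)
$F{\left(x{\left(1 \right)},v{\left(-2 \right)} \right)} D = \left(-2 + \left(5 - -2\right) \left(4 + 1\right)\right) \left(- \frac{3391}{495}\right) = \left(-2 + \left(5 + 2\right) 5\right) \left(- \frac{3391}{495}\right) = \left(-2 + 7 \cdot 5\right) \left(- \frac{3391}{495}\right) = \left(-2 + 35\right) \left(- \frac{3391}{495}\right) = 33 \left(- \frac{3391}{495}\right) = - \frac{3391}{15}$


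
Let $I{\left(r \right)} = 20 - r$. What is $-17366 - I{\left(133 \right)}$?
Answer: $-17253$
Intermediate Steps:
$-17366 - I{\left(133 \right)} = -17366 - \left(20 - 133\right) = -17366 - -113 = -17366 + 113 = -17253$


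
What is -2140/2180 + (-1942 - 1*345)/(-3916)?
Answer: -169729/426844 ≈ -0.39764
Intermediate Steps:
-2140/2180 + (-1942 - 1*345)/(-3916) = -2140*1/2180 + (-1942 - 345)*(-1/3916) = -107/109 - 2287*(-1/3916) = -107/109 + 2287/3916 = -169729/426844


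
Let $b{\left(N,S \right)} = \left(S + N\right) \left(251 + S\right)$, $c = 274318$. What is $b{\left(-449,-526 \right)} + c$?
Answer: $542443$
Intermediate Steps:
$b{\left(N,S \right)} = \left(251 + S\right) \left(N + S\right)$ ($b{\left(N,S \right)} = \left(N + S\right) \left(251 + S\right) = \left(251 + S\right) \left(N + S\right)$)
$b{\left(-449,-526 \right)} + c = \left(\left(-526\right)^{2} + 251 \left(-449\right) + 251 \left(-526\right) - -236174\right) + 274318 = \left(276676 - 112699 - 132026 + 236174\right) + 274318 = 268125 + 274318 = 542443$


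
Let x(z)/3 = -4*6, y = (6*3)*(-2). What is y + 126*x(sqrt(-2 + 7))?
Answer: -9108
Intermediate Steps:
y = -36 (y = 18*(-2) = -36)
x(z) = -72 (x(z) = 3*(-4*6) = 3*(-24) = -72)
y + 126*x(sqrt(-2 + 7)) = -36 + 126*(-72) = -36 - 9072 = -9108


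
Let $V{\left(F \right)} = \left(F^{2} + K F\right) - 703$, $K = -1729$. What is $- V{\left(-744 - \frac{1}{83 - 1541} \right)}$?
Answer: $- \frac{3909719590291}{2125764} \approx -1.8392 \cdot 10^{6}$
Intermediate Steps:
$V{\left(F \right)} = -703 + F^{2} - 1729 F$ ($V{\left(F \right)} = \left(F^{2} - 1729 F\right) - 703 = -703 + F^{2} - 1729 F$)
$- V{\left(-744 - \frac{1}{83 - 1541} \right)} = - (-703 + \left(-744 - \frac{1}{83 - 1541}\right)^{2} - 1729 \left(-744 - \frac{1}{83 - 1541}\right)) = - (-703 + \left(-744 - \frac{1}{-1458}\right)^{2} - 1729 \left(-744 - \frac{1}{-1458}\right)) = - (-703 + \left(-744 - - \frac{1}{1458}\right)^{2} - 1729 \left(-744 - - \frac{1}{1458}\right)) = - (-703 + \left(-744 + \frac{1}{1458}\right)^{2} - 1729 \left(-744 + \frac{1}{1458}\right)) = - (-703 + \left(- \frac{1084751}{1458}\right)^{2} - - \frac{1875534479}{1458}) = - (-703 + \frac{1176684732001}{2125764} + \frac{1875534479}{1458}) = \left(-1\right) \frac{3909719590291}{2125764} = - \frac{3909719590291}{2125764}$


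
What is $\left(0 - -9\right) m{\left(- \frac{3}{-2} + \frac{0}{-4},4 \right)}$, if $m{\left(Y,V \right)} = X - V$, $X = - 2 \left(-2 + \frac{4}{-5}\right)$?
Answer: $\frac{72}{5} \approx 14.4$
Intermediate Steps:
$X = \frac{28}{5}$ ($X = - 2 \left(-2 + 4 \left(- \frac{1}{5}\right)\right) = - 2 \left(-2 - \frac{4}{5}\right) = \left(-2\right) \left(- \frac{14}{5}\right) = \frac{28}{5} \approx 5.6$)
$m{\left(Y,V \right)} = \frac{28}{5} - V$
$\left(0 - -9\right) m{\left(- \frac{3}{-2} + \frac{0}{-4},4 \right)} = \left(0 - -9\right) \left(\frac{28}{5} - 4\right) = \left(0 + \left(-3 + 12\right)\right) \left(\frac{28}{5} - 4\right) = \left(0 + 9\right) \frac{8}{5} = 9 \cdot \frac{8}{5} = \frac{72}{5}$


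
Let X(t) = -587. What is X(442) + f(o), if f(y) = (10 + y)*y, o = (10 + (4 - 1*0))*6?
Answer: 7309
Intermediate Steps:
o = 84 (o = (10 + (4 + 0))*6 = (10 + 4)*6 = 14*6 = 84)
f(y) = y*(10 + y)
X(442) + f(o) = -587 + 84*(10 + 84) = -587 + 84*94 = -587 + 7896 = 7309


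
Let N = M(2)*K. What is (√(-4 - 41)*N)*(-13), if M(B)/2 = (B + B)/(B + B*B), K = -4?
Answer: 208*I*√5 ≈ 465.1*I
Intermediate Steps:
M(B) = 4*B/(B + B²) (M(B) = 2*((B + B)/(B + B*B)) = 2*((2*B)/(B + B²)) = 2*(2*B/(B + B²)) = 4*B/(B + B²))
N = -16/3 (N = (4/(1 + 2))*(-4) = (4/3)*(-4) = -16/3 ≈ -5.3333)
(√(-4 - 41)*N)*(-13) = (√(-4 - 41)*(-16/3))*(-13) = (√(-45)*(-16/3))*(-13) = ((3*I*√5)*(-16/3))*(-13) = -16*I*√5*(-13) = 208*I*√5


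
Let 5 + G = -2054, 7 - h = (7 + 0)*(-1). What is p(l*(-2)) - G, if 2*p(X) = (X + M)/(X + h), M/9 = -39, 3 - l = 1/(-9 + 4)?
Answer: 154697/76 ≈ 2035.5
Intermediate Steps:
l = 16/5 (l = 3 - 1/(-9 + 4) = 3 - 1/(-5) = 3 - 1*(-1/5) = 3 + 1/5 = 16/5 ≈ 3.2000)
h = 14 (h = 7 - (7 + 0)*(-1) = 7 - 7*(-1) = 7 - 1*(-7) = 7 + 7 = 14)
G = -2059 (G = -5 - 2054 = -2059)
M = -351 (M = 9*(-39) = -351)
p(X) = (-351 + X)/(2*(14 + X)) (p(X) = ((X - 351)/(X + 14))/2 = ((-351 + X)/(14 + X))/2 = (-351 + X)/(2*(14 + X)))
p(l*(-2)) - G = (-351 + (16/5)*(-2))/(2*(14 + (16/5)*(-2))) - 1*(-2059) = (-351 - 32/5)/(2*(14 - 32/5)) + 2059 = (1/2)*(-1787/5)/(38/5) + 2059 = (1/2)*(5/38)*(-1787/5) + 2059 = -1787/76 + 2059 = 154697/76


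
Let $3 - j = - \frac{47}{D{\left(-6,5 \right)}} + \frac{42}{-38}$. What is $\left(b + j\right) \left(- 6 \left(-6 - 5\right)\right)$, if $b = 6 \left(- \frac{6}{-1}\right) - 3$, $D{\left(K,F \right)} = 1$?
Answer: $\frac{105468}{19} \approx 5550.9$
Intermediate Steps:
$j = \frac{971}{19}$ ($j = 3 - \left(- \frac{47}{1} + \frac{42}{-38}\right) = 3 - \left(\left(-47\right) 1 + 42 \left(- \frac{1}{38}\right)\right) = 3 - \left(-47 - \frac{21}{19}\right) = 3 - - \frac{914}{19} = 3 + \frac{914}{19} = \frac{971}{19} \approx 51.105$)
$b = 33$ ($b = 6 \left(\left(-6\right) \left(-1\right)\right) - 3 = 6 \cdot 6 - 3 = 36 - 3 = 33$)
$\left(b + j\right) \left(- 6 \left(-6 - 5\right)\right) = \left(33 + \frac{971}{19}\right) \left(- 6 \left(-6 - 5\right)\right) = \frac{1598 \left(\left(-6\right) \left(-11\right)\right)}{19} = \frac{1598}{19} \cdot 66 = \frac{105468}{19}$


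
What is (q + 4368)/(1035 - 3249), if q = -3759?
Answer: -203/738 ≈ -0.27507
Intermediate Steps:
(q + 4368)/(1035 - 3249) = (-3759 + 4368)/(1035 - 3249) = 609/(-2214) = 609*(-1/2214) = -203/738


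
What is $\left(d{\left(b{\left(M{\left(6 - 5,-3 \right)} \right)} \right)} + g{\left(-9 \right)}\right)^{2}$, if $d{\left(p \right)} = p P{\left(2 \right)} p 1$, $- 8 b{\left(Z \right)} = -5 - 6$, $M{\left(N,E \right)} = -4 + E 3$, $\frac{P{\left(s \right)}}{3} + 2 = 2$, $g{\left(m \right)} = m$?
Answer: $81$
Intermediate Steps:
$P{\left(s \right)} = 0$ ($P{\left(s \right)} = -6 + 3 \cdot 2 = -6 + 6 = 0$)
$M{\left(N,E \right)} = -4 + 3 E$
$b{\left(Z \right)} = \frac{11}{8}$ ($b{\left(Z \right)} = - \frac{-5 - 6}{8} = \left(- \frac{1}{8}\right) \left(-11\right) = \frac{11}{8}$)
$d{\left(p \right)} = 0$ ($d{\left(p \right)} = p 0 p 1 = 0 p 1 = 0 \cdot 1 = 0$)
$\left(d{\left(b{\left(M{\left(6 - 5,-3 \right)} \right)} \right)} + g{\left(-9 \right)}\right)^{2} = \left(0 - 9\right)^{2} = \left(-9\right)^{2} = 81$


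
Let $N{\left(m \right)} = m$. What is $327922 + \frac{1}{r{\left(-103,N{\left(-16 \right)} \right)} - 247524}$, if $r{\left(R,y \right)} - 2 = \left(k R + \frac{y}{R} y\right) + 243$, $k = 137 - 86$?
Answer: $\frac{8529596193841}{26011052} \approx 3.2792 \cdot 10^{5}$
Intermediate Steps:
$k = 51$ ($k = 137 - 86 = 51$)
$r{\left(R,y \right)} = 245 + 51 R + \frac{y^{2}}{R}$ ($r{\left(R,y \right)} = 2 + \left(\left(51 R + \frac{y}{R} y\right) + 243\right) = 2 + \left(\left(51 R + \frac{y^{2}}{R}\right) + 243\right) = 2 + \left(243 + 51 R + \frac{y^{2}}{R}\right) = 245 + 51 R + \frac{y^{2}}{R}$)
$327922 + \frac{1}{r{\left(-103,N{\left(-16 \right)} \right)} - 247524} = 327922 + \frac{1}{\left(245 + 51 \left(-103\right) + \frac{\left(-16\right)^{2}}{-103}\right) - 247524} = 327922 + \frac{1}{\left(245 - 5253 - \frac{256}{103}\right) - 247524} = 327922 + \frac{1}{- \frac{516080}{103} - 247524} = 327922 + \frac{1}{- \frac{26011052}{103}} = 327922 - \frac{103}{26011052} = \frac{8529596193841}{26011052}$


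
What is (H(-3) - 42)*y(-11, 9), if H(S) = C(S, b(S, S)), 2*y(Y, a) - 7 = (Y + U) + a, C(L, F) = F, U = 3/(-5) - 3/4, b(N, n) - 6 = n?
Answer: -2847/40 ≈ -71.175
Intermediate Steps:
b(N, n) = 6 + n
U = -27/20 (U = 3*(-⅕) - 3*¼ = -⅗ - ¾ = -27/20 ≈ -1.3500)
y(Y, a) = 113/40 + Y/2 + a/2 (y(Y, a) = 7/2 + ((Y - 27/20) + a)/2 = 7/2 + ((-27/20 + Y) + a)/2 = 7/2 + (-27/20 + Y + a)/2 = 7/2 + (-27/40 + Y/2 + a/2) = 113/40 + Y/2 + a/2)
H(S) = 6 + S
(H(-3) - 42)*y(-11, 9) = ((6 - 3) - 42)*(113/40 + (½)*(-11) + (½)*9) = (3 - 42)*(113/40 - 11/2 + 9/2) = -39*73/40 = -2847/40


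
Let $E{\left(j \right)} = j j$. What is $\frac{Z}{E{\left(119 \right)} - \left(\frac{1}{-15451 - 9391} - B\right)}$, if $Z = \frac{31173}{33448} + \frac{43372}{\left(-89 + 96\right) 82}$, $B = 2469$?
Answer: $\frac{1302962862737}{283271461548324} \approx 0.0045997$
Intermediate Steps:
$E{\left(j \right)} = j^{2}$
$Z = \frac{104899997}{1371368}$ ($Z = 31173 \cdot \frac{1}{33448} + \frac{43372}{7 \cdot 82} = \frac{31173}{33448} + \frac{43372}{574} = \frac{31173}{33448} + 43372 \cdot \frac{1}{574} = \frac{31173}{33448} + \frac{3098}{41} = \frac{104899997}{1371368} \approx 76.493$)
$\frac{Z}{E{\left(119 \right)} - \left(\frac{1}{-15451 - 9391} - B\right)} = \frac{104899997}{1371368 \left(119^{2} - \left(\frac{1}{-15451 - 9391} - 2469\right)\right)} = \frac{104899997}{1371368 \left(14161 - \left(\frac{1}{-24842} - 2469\right)\right)} = \frac{104899997}{1371368 \left(14161 - \left(- \frac{1}{24842} - 2469\right)\right)} = \frac{104899997}{1371368 \left(14161 - - \frac{61334899}{24842}\right)} = \frac{104899997}{1371368 \left(14161 + \frac{61334899}{24842}\right)} = \frac{104899997}{1371368 \cdot \frac{413122461}{24842}} = \frac{104899997}{1371368} \cdot \frac{24842}{413122461} = \frac{1302962862737}{283271461548324}$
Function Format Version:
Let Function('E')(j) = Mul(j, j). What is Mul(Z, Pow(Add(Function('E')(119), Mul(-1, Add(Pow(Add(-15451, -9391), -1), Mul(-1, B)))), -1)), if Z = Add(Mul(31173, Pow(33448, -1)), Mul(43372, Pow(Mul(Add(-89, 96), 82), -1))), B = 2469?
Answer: Rational(1302962862737, 283271461548324) ≈ 0.0045997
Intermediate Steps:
Function('E')(j) = Pow(j, 2)
Z = Rational(104899997, 1371368) (Z = Add(Mul(31173, Rational(1, 33448)), Mul(43372, Pow(Mul(7, 82), -1))) = Add(Rational(31173, 33448), Mul(43372, Pow(574, -1))) = Add(Rational(31173, 33448), Mul(43372, Rational(1, 574))) = Add(Rational(31173, 33448), Rational(3098, 41)) = Rational(104899997, 1371368) ≈ 76.493)
Mul(Z, Pow(Add(Function('E')(119), Mul(-1, Add(Pow(Add(-15451, -9391), -1), Mul(-1, B)))), -1)) = Mul(Rational(104899997, 1371368), Pow(Add(Pow(119, 2), Mul(-1, Add(Pow(Add(-15451, -9391), -1), Mul(-1, 2469)))), -1)) = Mul(Rational(104899997, 1371368), Pow(Add(14161, Mul(-1, Add(Pow(-24842, -1), -2469))), -1)) = Mul(Rational(104899997, 1371368), Pow(Add(14161, Mul(-1, Add(Rational(-1, 24842), -2469))), -1)) = Mul(Rational(104899997, 1371368), Pow(Add(14161, Mul(-1, Rational(-61334899, 24842))), -1)) = Mul(Rational(104899997, 1371368), Pow(Add(14161, Rational(61334899, 24842)), -1)) = Mul(Rational(104899997, 1371368), Pow(Rational(413122461, 24842), -1)) = Mul(Rational(104899997, 1371368), Rational(24842, 413122461)) = Rational(1302962862737, 283271461548324)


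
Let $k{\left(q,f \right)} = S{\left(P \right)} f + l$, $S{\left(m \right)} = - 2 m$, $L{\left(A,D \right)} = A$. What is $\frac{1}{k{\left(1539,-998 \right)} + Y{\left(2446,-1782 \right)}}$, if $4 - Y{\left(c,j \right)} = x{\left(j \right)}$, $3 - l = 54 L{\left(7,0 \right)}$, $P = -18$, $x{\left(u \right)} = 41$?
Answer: $- \frac{1}{36340} \approx -2.7518 \cdot 10^{-5}$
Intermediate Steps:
$l = -375$ ($l = 3 - 54 \cdot 7 = 3 - 378 = -375$)
$Y{\left(c,j \right)} = -37$ ($Y{\left(c,j \right)} = 4 - 41 = -37$)
$k{\left(q,f \right)} = -375 + 36 f$ ($k{\left(q,f \right)} = \left(-2\right) \left(-18\right) f - 375 = 36 f - 375 = -375 + 36 f$)
$\frac{1}{k{\left(1539,-998 \right)} + Y{\left(2446,-1782 \right)}} = \frac{1}{\left(-375 + 36 \left(-998\right)\right) - 37} = \frac{1}{\left(-375 - 35928\right) - 37} = \frac{1}{-36303 - 37} = \frac{1}{-36340} = - \frac{1}{36340}$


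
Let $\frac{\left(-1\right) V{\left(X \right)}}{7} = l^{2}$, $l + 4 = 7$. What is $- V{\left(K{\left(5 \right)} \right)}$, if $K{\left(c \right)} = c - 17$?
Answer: $63$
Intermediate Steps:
$l = 3$ ($l = -4 + 7 = 3$)
$K{\left(c \right)} = -17 + c$
$V{\left(X \right)} = -63$ ($V{\left(X \right)} = - 7 \cdot 3^{2} = \left(-7\right) 9 = -63$)
$- V{\left(K{\left(5 \right)} \right)} = \left(-1\right) \left(-63\right) = 63$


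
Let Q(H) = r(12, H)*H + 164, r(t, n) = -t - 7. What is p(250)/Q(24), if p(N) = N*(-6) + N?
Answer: 625/146 ≈ 4.2808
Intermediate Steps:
r(t, n) = -7 - t
p(N) = -5*N (p(N) = -6*N + N = -5*N)
Q(H) = 164 - 19*H (Q(H) = (-7 - 1*12)*H + 164 = (-7 - 12)*H + 164 = -19*H + 164 = 164 - 19*H)
p(250)/Q(24) = (-5*250)/(164 - 19*24) = -1250/(164 - 456) = -1250/(-292) = -1250*(-1/292) = 625/146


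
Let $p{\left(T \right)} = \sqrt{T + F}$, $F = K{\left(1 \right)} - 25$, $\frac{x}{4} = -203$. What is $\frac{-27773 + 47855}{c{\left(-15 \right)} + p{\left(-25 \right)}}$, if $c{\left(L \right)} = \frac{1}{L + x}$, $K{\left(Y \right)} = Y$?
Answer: $- \frac{8303907}{16756261} - \frac{48071317623 i}{16756261} \approx -0.49557 - 2868.9 i$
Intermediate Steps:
$x = -812$ ($x = 4 \left(-203\right) = -812$)
$F = -24$ ($F = 1 - 25 = -24$)
$c{\left(L \right)} = \frac{1}{-812 + L}$ ($c{\left(L \right)} = \frac{1}{L - 812} = \frac{1}{-812 + L}$)
$p{\left(T \right)} = \sqrt{-24 + T}$ ($p{\left(T \right)} = \sqrt{T - 24} = \sqrt{-24 + T}$)
$\frac{-27773 + 47855}{c{\left(-15 \right)} + p{\left(-25 \right)}} = \frac{-27773 + 47855}{\frac{1}{-812 - 15} + \sqrt{-24 - 25}} = \frac{20082}{\frac{1}{-827} + \sqrt{-49}} = \frac{20082}{- \frac{1}{827} + 7 i} = 20082 \frac{683929 \left(- \frac{1}{827} - 7 i\right)}{33512522} = \frac{6867331089 \left(- \frac{1}{827} - 7 i\right)}{16756261}$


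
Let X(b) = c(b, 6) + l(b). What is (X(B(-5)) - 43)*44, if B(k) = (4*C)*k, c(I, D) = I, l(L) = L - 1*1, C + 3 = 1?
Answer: 1584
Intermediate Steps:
C = -2 (C = -3 + 1 = -2)
l(L) = -1 + L (l(L) = L - 1 = -1 + L)
B(k) = -8*k (B(k) = (4*(-2))*k = -8*k)
X(b) = -1 + 2*b (X(b) = b + (-1 + b) = -1 + 2*b)
(X(B(-5)) - 43)*44 = ((-1 + 2*(-8*(-5))) - 43)*44 = ((-1 + 2*40) - 43)*44 = ((-1 + 80) - 43)*44 = (79 - 43)*44 = 36*44 = 1584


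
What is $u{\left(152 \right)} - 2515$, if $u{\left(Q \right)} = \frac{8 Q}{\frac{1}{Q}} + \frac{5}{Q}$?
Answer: $\frac{27712189}{152} \approx 1.8232 \cdot 10^{5}$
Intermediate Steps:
$u{\left(Q \right)} = \frac{5}{Q} + 8 Q^{2}$ ($u{\left(Q \right)} = 8 Q Q + \frac{5}{Q} = 8 Q^{2} + \frac{5}{Q} = \frac{5}{Q} + 8 Q^{2}$)
$u{\left(152 \right)} - 2515 = \frac{5 + 8 \cdot 152^{3}}{152} - 2515 = \frac{5 + 8 \cdot 3511808}{152} - 2515 = \frac{5 + 28094464}{152} - 2515 = \frac{1}{152} \cdot 28094469 - 2515 = \frac{28094469}{152} - 2515 = \frac{27712189}{152}$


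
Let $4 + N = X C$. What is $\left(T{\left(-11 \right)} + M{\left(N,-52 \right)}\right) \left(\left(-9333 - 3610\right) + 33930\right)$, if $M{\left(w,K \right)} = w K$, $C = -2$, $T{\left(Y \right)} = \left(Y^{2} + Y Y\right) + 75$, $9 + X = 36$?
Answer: $69949671$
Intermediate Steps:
$X = 27$ ($X = -9 + 36 = 27$)
$T{\left(Y \right)} = 75 + 2 Y^{2}$ ($T{\left(Y \right)} = \left(Y^{2} + Y^{2}\right) + 75 = 2 Y^{2} + 75 = 75 + 2 Y^{2}$)
$N = -58$ ($N = -4 + 27 \left(-2\right) = -4 - 54 = -58$)
$M{\left(w,K \right)} = K w$
$\left(T{\left(-11 \right)} + M{\left(N,-52 \right)}\right) \left(\left(-9333 - 3610\right) + 33930\right) = \left(\left(75 + 2 \left(-11\right)^{2}\right) - -3016\right) \left(\left(-9333 - 3610\right) + 33930\right) = \left(\left(75 + 2 \cdot 121\right) + 3016\right) \left(-12943 + 33930\right) = \left(\left(75 + 242\right) + 3016\right) 20987 = \left(317 + 3016\right) 20987 = 3333 \cdot 20987 = 69949671$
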